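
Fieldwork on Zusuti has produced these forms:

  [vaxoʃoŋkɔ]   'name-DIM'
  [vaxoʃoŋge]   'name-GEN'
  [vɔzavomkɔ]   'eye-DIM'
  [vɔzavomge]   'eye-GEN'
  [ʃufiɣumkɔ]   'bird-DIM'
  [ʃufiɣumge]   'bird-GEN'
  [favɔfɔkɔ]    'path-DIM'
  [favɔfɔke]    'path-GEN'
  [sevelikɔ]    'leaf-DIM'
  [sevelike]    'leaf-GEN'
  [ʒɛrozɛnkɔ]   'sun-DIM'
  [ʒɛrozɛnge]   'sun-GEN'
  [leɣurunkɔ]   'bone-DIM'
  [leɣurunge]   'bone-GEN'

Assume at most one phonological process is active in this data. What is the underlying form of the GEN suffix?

The GEN suffix surfaces as [-ge] and [-ke], depending on the final segment of the stem.
The DIM suffix, which begins with [k], is invariant after every stem; so [k] is not altered by any rule here.
So the underlying form is /-ge/, and voiced stops become voiceless after a vowel.

/-ge/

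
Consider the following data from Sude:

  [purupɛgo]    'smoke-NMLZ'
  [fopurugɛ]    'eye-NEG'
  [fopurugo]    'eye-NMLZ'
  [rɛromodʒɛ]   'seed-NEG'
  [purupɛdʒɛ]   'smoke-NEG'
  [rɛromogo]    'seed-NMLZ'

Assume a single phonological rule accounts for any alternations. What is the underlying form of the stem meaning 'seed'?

The stem for 'seed' ends in [dʒ] in [rɛromodʒɛ] but [g] in [rɛromogo].
If /g/ were underlying and a rule turned it into [dʒ] before the NEG suffix, 'eye' would also alternate; but it has [g] in both [fopurugɛ] and [fopurugo].
The alternation reflects depalatalization: palato-alveolar /dʒ/ becomes [g] when no front vowel follows. /dʒ/ is underlying.
So 'seed' = /rɛromodʒ/.

/rɛromodʒ/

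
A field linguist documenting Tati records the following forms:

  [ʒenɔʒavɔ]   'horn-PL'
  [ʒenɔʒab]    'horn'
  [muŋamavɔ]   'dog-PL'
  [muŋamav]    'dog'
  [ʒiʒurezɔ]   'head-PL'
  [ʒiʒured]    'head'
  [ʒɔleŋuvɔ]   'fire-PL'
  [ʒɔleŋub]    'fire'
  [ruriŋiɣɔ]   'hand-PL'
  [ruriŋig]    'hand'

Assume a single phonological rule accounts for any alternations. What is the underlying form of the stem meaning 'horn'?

In [ʒenɔʒavɔ] and [ʒenɔʒab] the final segment of 'horn' alternates: [v] ~ [b].
The stem 'dog' ([muŋamavɔ], [muŋamav]) shows [v] unchanged in both environments, so [v] cannot be basic with [b] derived in isolation.
The underlying segment must be /b/; voiced stops become fricatives between vowels, yielding [v] there.

/ʒenɔʒab/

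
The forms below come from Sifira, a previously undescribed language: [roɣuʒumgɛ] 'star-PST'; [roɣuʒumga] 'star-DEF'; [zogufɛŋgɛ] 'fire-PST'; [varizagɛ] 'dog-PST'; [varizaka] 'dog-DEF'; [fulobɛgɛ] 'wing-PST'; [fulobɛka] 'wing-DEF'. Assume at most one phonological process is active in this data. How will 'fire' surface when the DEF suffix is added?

The DEF morpheme has two allomorphs, [-ga] and [-ka].
The PST suffix, which begins with [g], is invariant after every stem; so [g] is not altered by any rule here.
So the underlying form is /-ka/, and voiceless stops become voiced after a nasal.
After 'fire', which ends in a nasal, the suffix surfaces as [-ga], giving [zogufɛŋga].

[zogufɛŋga]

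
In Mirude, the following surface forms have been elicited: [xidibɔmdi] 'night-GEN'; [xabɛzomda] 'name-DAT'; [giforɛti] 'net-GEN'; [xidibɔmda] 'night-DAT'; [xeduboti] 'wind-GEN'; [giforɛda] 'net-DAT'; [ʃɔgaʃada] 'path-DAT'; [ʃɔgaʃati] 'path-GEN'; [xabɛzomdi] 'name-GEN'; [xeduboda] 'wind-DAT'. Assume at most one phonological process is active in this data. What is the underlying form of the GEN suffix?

/-ti/

The GEN morpheme has two allomorphs, [-di] and [-ti].
By contrast the DAT suffix keeps its initial [d] throughout — that segment must be underlying.
So the underlying form is /-ti/, and voiceless stops become voiced after a nasal.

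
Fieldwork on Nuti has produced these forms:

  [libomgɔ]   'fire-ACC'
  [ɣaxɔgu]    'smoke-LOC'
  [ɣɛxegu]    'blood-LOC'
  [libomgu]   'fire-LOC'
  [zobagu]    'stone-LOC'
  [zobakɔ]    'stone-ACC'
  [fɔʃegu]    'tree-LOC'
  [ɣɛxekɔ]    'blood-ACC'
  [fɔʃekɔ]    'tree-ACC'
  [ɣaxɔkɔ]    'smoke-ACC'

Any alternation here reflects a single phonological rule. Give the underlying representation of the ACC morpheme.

/-kɔ/

The ACC morpheme has two allomorphs, [-gɔ] and [-kɔ].
By contrast the LOC suffix keeps its initial [g] throughout — that segment must be underlying.
The ACC suffix is therefore /-kɔ/ underlyingly, with post-nasal voicing: voiceless stops become voiced after a nasal.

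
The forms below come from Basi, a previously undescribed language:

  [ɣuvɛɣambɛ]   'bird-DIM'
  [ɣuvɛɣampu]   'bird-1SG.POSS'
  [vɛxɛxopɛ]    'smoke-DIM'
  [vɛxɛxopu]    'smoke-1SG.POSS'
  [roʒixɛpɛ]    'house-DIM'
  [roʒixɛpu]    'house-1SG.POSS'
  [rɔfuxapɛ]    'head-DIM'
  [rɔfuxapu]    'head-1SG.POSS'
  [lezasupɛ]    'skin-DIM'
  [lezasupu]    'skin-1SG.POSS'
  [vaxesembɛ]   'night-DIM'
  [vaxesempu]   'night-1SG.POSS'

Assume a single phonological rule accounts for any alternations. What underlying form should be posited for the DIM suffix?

/-bɛ/

The DIM morpheme has two allomorphs, [-bɛ] and [-pɛ].
By contrast the 1SG.POSS suffix keeps its initial [p] throughout — that segment must be underlying.
So the underlying form is /-bɛ/, and voiced stops become voiceless after a vowel.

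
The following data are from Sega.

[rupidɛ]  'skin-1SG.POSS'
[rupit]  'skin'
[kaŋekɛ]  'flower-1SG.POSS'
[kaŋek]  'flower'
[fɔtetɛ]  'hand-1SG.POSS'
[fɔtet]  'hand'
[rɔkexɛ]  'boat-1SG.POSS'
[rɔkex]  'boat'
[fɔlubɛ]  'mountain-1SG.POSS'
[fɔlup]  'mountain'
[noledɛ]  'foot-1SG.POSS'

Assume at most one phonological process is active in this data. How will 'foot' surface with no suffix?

[nolet]

'skin' shows [d] ~ [t] at the end of the stem ([rupidɛ] vs [rupit]).
If /t/ were underlying and a rule turned it into [d] before the 1SG.POSS suffix, 'hand' would also alternate; but it has [t] in both [fɔtetɛ] and [fɔtet].
The underlying segment must be /d/; voiced obstruents become voiceless word-finally, yielding [t] there.
The one attested form of 'foot', [noledɛ], shows underlying /noled/. Applying the same rule word-finally gives [nolet].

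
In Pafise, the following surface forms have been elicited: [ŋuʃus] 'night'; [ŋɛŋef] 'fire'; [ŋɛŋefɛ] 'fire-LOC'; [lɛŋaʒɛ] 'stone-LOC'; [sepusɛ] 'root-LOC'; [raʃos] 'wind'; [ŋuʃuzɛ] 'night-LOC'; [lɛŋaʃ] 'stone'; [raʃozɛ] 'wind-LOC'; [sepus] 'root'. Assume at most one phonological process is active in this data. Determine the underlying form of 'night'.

/ŋuʃuz/

The root 'night' surfaces as [ŋuʃuzɛ] and [ŋuʃus], with a stem-final [z] ~ [s] alternation.
Compare 'root', with invariant [s] in [sepusɛ] and [sepus]: an analysis with underlying /s/ and a rule producing [z] before the LOC suffix would wrongly predict alternation here too.
The underlying segment must be /z/; voiced obstruents become voiceless word-finally, yielding [s] there.
So 'night' = /ŋuʃuz/.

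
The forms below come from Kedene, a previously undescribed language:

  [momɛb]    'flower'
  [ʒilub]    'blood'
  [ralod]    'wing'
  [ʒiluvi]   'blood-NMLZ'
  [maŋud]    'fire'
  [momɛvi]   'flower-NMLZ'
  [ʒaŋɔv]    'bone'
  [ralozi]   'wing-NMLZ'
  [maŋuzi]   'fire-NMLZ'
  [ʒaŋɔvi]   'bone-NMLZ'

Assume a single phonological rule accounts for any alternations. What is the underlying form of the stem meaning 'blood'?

/ʒilub/

The root 'blood' surfaces as [ʒiluvi] and [ʒilub], with a stem-final [v] ~ [b] alternation.
If /v/ were underlying and a rule turned it into [b] in isolation, 'bone' would also alternate; but it has [v] in both [ʒaŋɔvi] and [ʒaŋɔv].
The underlying segment must be /b/; voiced stops become fricatives between vowels, yielding [v] there.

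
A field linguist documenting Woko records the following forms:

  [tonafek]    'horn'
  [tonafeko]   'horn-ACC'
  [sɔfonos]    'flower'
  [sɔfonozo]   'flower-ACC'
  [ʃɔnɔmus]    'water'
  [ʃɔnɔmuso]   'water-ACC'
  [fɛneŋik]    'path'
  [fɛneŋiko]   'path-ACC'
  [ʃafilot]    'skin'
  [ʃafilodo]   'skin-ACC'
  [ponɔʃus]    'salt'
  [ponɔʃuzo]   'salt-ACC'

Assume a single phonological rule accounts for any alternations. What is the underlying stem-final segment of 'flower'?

/z/

The stem for 'flower' ends in [s] in [sɔfonos] but [z] in [sɔfonozo].
The stem 'water' ([ʃɔnɔmus], [ʃɔnɔmuso]) shows [s] unchanged in both environments, so [s] cannot be basic with [z] derived before the ACC suffix.
Therefore /z/ is basic and [s] is derived by word-final obstruent devoicing (voiced obstruents become voiceless word-finally).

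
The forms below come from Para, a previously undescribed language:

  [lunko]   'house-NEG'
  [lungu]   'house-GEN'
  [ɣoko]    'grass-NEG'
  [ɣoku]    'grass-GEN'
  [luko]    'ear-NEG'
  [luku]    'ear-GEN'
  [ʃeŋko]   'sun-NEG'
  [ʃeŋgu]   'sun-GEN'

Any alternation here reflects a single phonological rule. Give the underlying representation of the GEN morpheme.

/-gu/

The GEN suffix surfaces as [-gu] and [-ku], depending on the final segment of the stem.
By contrast the NEG suffix keeps its initial [k] throughout — that segment must be underlying.
So the underlying form is /-gu/, and voiced stops become voiceless after a vowel.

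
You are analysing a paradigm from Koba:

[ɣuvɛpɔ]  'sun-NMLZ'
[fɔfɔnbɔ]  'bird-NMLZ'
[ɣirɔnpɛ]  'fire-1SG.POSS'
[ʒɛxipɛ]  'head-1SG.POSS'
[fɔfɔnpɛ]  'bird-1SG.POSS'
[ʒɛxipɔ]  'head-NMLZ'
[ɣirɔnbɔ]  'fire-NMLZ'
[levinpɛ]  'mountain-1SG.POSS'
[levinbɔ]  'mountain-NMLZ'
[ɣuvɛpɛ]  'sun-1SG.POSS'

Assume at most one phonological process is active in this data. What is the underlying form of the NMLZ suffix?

/-bɔ/

The NMLZ suffix surfaces as [-bɔ] and [-pɔ], depending on the final segment of the stem.
By contrast the 1SG.POSS suffix keeps its initial [p] throughout — that segment must be underlying.
The NMLZ suffix is therefore /-bɔ/ underlyingly, with post-vocalic devoicing: voiced stops become voiceless after a vowel.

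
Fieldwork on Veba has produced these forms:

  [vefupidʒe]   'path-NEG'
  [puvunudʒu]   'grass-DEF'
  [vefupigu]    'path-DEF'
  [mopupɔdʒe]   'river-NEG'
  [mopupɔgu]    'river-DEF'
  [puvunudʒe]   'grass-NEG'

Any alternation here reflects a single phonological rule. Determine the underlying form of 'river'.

'river' shows [dʒ] ~ [g] at the end of the stem ([mopupɔdʒe] vs [mopupɔgu]).
The stem 'grass' ([puvunudʒe], [puvunudʒu]) shows [dʒ] unchanged in both environments, so [dʒ] cannot be basic with [g] derived before the DEF suffix.
The alternation reflects palatalization before a front vowel: /g/ becomes palato-alveolar [dʒ] before a front vowel. /g/ is underlying.
So 'river' = /mopupɔg/.

/mopupɔg/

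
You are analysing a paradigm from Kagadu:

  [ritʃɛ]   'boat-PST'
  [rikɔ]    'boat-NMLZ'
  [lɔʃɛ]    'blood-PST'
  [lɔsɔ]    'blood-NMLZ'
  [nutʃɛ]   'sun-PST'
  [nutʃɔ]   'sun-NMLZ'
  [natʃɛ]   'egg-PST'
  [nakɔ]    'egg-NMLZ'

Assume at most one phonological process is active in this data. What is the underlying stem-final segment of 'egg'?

/k/

The stem for 'egg' ends in [tʃ] in [natʃɛ] but [k] in [nakɔ].
The stem 'sun' ([nutʃɛ], [nutʃɔ]) shows [tʃ] unchanged in both environments, so [tʃ] cannot be basic with [k] derived before the NMLZ suffix.
So /k/ is underlying, and a rule of palatalization before a front vowel — /k/ and /s/ become palato-alveolar [tʃ] and [ʃ] before a front vowel — gives [tʃ].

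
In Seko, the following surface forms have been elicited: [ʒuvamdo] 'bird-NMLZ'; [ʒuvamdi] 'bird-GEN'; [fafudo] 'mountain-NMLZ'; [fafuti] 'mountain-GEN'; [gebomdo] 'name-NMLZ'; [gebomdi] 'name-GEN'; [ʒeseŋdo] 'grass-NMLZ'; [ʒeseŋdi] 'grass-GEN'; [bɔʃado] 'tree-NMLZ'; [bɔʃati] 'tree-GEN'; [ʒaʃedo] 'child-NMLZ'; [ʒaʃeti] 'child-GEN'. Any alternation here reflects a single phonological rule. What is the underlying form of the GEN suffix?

/-ti/

The GEN suffix surfaces as [-di] and [-ti], depending on the final segment of the stem.
The NMLZ suffix, which begins with [d], is invariant after every stem; so [d] is not altered by any rule here.
So the underlying form is /-ti/, and voiceless stops become voiced after a nasal.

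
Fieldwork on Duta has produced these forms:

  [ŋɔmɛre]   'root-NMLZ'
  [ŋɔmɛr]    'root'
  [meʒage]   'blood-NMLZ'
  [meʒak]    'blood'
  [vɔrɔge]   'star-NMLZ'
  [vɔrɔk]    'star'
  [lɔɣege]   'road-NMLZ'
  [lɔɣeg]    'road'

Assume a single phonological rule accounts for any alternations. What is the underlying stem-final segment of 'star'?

The root 'star' surfaces as [vɔrɔge] and [vɔrɔk], with a stem-final [g] ~ [k] alternation.
But 'road' keeps [g] in both environments ([lɔɣege], [lɔɣeg]), so there is no rule changing /g/ to [k] in isolation.
The underlying segment must be /k/; voiceless stops become voiced between vowels, yielding [g] there.

/k/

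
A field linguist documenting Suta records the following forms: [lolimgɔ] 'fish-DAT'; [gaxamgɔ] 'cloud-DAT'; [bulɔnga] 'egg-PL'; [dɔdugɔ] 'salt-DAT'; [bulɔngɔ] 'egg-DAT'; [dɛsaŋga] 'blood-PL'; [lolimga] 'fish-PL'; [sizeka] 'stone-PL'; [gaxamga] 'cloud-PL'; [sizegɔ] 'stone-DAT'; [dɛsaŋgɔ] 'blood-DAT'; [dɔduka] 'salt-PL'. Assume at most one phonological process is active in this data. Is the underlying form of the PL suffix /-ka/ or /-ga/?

/-ka/

The PL morpheme has two allomorphs, [-ga] and [-ka].
The DAT suffix, which begins with [g], is invariant after every stem; so [g] is not altered by any rule here.
The PL suffix is therefore /-ka/ underlyingly, with post-nasal voicing: voiceless stops become voiced after a nasal.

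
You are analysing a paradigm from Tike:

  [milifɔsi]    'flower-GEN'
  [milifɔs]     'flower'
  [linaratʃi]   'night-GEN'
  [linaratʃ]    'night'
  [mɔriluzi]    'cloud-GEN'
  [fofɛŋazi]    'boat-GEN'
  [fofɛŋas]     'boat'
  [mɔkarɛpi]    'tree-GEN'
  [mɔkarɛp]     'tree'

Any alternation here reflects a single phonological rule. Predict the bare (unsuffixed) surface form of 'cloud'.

[mɔrilus]

The stem for 'boat' ends in [z] in [fofɛŋazi] but [s] in [fofɛŋas].
Compare 'flower', with invariant [s] in [milifɔsi] and [milifɔs]: an analysis with underlying /s/ and a rule producing [z] before the GEN suffix would wrongly predict alternation here too.
So /z/ is underlying, and a rule of word-final obstruent devoicing — voiced obstruents become voiceless word-finally — gives [s].
From [mɔriluzi] the stem 'cloud' is /mɔriluz/; word-finally this yields [mɔrilus].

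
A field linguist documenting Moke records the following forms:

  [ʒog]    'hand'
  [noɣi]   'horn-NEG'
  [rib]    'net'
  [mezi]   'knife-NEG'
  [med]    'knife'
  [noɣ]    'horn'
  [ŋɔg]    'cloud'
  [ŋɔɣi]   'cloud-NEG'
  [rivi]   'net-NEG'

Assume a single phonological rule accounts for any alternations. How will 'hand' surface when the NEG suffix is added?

'cloud' shows [g] ~ [ɣ] at the end of the stem ([ŋɔg] vs [ŋɔɣi]).
But 'horn' keeps [ɣ] in both environments ([noɣ], [noɣi]), so there is no rule changing /ɣ/ to [g] in isolation.
The alternation reflects intervocalic spirantization: voiced stops become fricatives between vowels. /g/ is underlying.
From [ʒog] the stem 'hand' is /ʒog/; between vowels this yields [ʒoɣi].

[ʒoɣi]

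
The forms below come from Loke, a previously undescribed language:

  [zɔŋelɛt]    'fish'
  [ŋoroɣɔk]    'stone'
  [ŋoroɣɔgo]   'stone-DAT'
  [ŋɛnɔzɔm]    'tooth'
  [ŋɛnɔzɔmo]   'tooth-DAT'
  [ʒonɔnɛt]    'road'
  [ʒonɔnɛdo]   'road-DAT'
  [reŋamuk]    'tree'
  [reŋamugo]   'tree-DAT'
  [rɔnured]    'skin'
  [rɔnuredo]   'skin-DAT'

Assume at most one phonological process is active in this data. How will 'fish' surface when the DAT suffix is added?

'road' shows [t] ~ [d] at the end of the stem ([ʒonɔnɛt] vs [ʒonɔnɛdo]).
Compare 'skin', with invariant [d] in [rɔnured] and [rɔnuredo]: an analysis with underlying /d/ and a rule producing [t] in isolation would wrongly predict alternation here too.
The underlying segment must be /t/; voiceless stops become voiced between vowels, yielding [d] there.
The one attested form of 'fish', [zɔŋelɛt], shows underlying /zɔŋelɛt/. Applying the same rule between vowels gives [zɔŋelɛdo].

[zɔŋelɛdo]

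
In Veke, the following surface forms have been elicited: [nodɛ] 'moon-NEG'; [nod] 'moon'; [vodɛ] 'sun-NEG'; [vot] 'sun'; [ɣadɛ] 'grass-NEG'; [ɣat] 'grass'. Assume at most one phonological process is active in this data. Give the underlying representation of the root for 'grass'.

'grass' shows [d] ~ [t] at the end of the stem ([ɣadɛ] vs [ɣat]).
The stem 'moon' ([nodɛ], [nod]) shows [d] unchanged in both environments, so [d] cannot be basic with [t] derived in isolation.
The underlying segment must be /t/; voiceless stops become voiced between vowels, yielding [d] there.
The underlying form of 'grass' is therefore /ɣat/.

/ɣat/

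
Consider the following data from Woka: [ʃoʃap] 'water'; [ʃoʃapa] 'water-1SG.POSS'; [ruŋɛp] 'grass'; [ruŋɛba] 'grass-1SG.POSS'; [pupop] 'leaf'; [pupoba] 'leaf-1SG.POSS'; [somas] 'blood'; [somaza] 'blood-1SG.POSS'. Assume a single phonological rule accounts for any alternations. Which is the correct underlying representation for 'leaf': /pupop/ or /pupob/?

/pupob/

'leaf' shows [p] ~ [b] at the end of the stem ([pupop] vs [pupoba]).
The stem 'water' ([ʃoʃap], [ʃoʃapa]) shows [p] unchanged in both environments, so [p] cannot be basic with [b] derived before the 1SG.POSS suffix.
Therefore /b/ is basic and [p] is derived by word-final obstruent devoicing (voiced obstruents become voiceless word-finally).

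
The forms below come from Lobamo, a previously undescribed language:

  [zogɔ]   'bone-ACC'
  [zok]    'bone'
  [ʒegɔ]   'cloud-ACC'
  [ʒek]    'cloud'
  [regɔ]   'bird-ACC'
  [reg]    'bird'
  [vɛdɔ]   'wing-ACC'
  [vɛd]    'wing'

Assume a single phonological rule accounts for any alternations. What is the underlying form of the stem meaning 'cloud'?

/ʒek/

In [ʒegɔ] and [ʒek] the final segment of 'cloud' alternates: [g] ~ [k].
If /g/ were underlying and a rule turned it into [k] in isolation, 'bird' would also alternate; but it has [g] in both [regɔ] and [reg].
The underlying segment must be /k/; voiceless stops become voiced between vowels, yielding [g] there.
The underlying form of 'cloud' is therefore /ʒek/.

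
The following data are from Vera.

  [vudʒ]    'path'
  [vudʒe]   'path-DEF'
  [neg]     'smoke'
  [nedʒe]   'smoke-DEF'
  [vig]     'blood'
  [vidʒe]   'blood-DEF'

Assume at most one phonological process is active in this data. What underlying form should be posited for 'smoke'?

In [neg] and [nedʒe] the final segment of 'smoke' alternates: [g] ~ [dʒ].
The stem 'path' ([vudʒ], [vudʒe]) shows [dʒ] unchanged in both environments, so [dʒ] cannot be basic with [g] derived in isolation.
The alternation reflects palatalization before a front vowel: /g/ becomes palato-alveolar [dʒ] before a front vowel. /g/ is underlying.
So 'smoke' = /neg/.

/neg/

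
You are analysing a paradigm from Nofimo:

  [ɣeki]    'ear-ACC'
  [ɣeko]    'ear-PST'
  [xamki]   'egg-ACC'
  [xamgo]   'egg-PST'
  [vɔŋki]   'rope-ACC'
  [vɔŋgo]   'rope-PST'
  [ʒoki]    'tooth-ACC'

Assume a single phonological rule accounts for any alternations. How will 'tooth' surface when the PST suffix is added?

The PST suffix surfaces as [-go] and [-ko], depending on the final segment of the stem.
By contrast the ACC suffix keeps its initial [k] throughout — that segment must be underlying.
So the underlying form is /-go/, and voiced stops become voiceless after a vowel.
After 'tooth', which ends in a vowel, the suffix surfaces as [-ko], giving [ʒoko].

[ʒoko]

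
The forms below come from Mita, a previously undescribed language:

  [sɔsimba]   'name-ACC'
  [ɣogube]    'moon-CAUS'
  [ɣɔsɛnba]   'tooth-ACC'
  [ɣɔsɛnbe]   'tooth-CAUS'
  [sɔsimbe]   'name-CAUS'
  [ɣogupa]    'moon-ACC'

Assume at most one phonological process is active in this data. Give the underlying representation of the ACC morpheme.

The ACC suffix surfaces as [-ba] and [-pa], depending on the final segment of the stem.
The CAUS suffix, which begins with [b], is invariant after every stem; so [b] is not altered by any rule here.
So the underlying form is /-pa/, and voiceless stops become voiced after a nasal.

/-pa/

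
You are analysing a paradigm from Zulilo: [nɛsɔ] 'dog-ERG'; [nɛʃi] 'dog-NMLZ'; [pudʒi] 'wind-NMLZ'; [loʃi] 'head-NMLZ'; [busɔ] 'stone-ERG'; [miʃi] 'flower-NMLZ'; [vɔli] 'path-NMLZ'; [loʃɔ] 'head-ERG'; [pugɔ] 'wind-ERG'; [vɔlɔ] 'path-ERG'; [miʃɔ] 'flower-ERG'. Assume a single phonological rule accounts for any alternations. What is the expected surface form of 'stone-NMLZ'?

The root 'dog' surfaces as [nɛsɔ] and [nɛʃi], with a stem-final [s] ~ [ʃ] alternation.
Compare 'head', with invariant [ʃ] in [loʃɔ] and [loʃi]: an analysis with underlying /ʃ/ and a rule producing [s] before the ERG suffix would wrongly predict alternation here too.
So /s/ is underlying, and a rule of palatalization before a front vowel — /g/ and /s/ become palato-alveolar [dʒ] and [ʃ] before a front vowel — gives [ʃ].
From [busɔ] the stem 'stone' is /bus/; before a front vowel this yields [buʃi].

[buʃi]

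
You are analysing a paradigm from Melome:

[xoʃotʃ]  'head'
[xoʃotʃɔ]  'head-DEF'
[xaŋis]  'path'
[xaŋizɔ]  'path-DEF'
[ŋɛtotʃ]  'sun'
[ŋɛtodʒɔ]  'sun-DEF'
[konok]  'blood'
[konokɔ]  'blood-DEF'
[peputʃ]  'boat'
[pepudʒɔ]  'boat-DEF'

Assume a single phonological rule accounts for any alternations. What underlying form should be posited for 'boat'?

/pepudʒ/

The root 'boat' surfaces as [peputʃ] and [pepudʒɔ], with a stem-final [tʃ] ~ [dʒ] alternation.
The stem 'head' ([xoʃotʃ], [xoʃotʃɔ]) shows [tʃ] unchanged in both environments, so [tʃ] cannot be basic with [dʒ] derived before the DEF suffix.
Therefore /dʒ/ is basic and [tʃ] is derived by word-final obstruent devoicing (voiced obstruents become voiceless word-finally).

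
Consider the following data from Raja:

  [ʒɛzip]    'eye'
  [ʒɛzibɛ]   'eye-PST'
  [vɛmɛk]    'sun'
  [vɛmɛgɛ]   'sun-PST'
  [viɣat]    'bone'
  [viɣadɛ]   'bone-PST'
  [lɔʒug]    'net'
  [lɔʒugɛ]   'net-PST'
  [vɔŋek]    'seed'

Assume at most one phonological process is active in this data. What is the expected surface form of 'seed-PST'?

The stem for 'sun' ends in [k] in [vɛmɛk] but [g] in [vɛmɛgɛ].
If /g/ were underlying and a rule turned it into [k] in isolation, 'net' would also alternate; but it has [g] in both [lɔʒug] and [lɔʒugɛ].
So /k/ is underlying, and a rule of intervocalic voicing — voiceless stops become voiced between vowels — gives [g].
The one attested form of 'seed', [vɔŋek], shows underlying /vɔŋek/. Applying the same rule between vowels gives [vɔŋegɛ].

[vɔŋegɛ]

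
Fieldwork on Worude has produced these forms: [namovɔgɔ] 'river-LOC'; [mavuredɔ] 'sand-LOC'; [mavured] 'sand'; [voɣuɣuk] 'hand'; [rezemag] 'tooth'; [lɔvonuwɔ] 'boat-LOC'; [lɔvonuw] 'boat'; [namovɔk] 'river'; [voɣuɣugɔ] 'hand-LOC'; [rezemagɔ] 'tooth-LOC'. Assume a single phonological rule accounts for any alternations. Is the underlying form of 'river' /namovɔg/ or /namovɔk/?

/namovɔk/

'river' shows [g] ~ [k] at the end of the stem ([namovɔgɔ] vs [namovɔk]).
But 'tooth' keeps [g] in both environments ([rezemagɔ], [rezemag]), so there is no rule changing /g/ to [k] in isolation.
The underlying segment must be /k/; voiceless stops become voiced between vowels, yielding [g] there.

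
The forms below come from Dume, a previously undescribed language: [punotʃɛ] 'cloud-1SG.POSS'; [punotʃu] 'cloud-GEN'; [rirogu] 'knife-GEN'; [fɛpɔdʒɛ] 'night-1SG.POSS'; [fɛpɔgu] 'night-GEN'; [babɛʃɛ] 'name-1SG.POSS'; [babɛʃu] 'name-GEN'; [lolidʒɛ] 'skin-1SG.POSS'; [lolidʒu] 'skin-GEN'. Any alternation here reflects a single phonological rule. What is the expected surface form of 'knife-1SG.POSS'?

[rirodʒɛ]

In [fɛpɔdʒɛ] and [fɛpɔgu] the final segment of 'night' alternates: [dʒ] ~ [g].
But 'skin' keeps [dʒ] in both environments ([lolidʒɛ], [lolidʒu]), so there is no rule changing /dʒ/ to [g] before the GEN suffix.
So /g/ is underlying, and a rule of palatalization before a front vowel — /g/ becomes palato-alveolar [dʒ] before a front vowel — gives [dʒ].
From [rirogu] the stem 'knife' is /rirog/; before a front vowel this yields [rirodʒɛ].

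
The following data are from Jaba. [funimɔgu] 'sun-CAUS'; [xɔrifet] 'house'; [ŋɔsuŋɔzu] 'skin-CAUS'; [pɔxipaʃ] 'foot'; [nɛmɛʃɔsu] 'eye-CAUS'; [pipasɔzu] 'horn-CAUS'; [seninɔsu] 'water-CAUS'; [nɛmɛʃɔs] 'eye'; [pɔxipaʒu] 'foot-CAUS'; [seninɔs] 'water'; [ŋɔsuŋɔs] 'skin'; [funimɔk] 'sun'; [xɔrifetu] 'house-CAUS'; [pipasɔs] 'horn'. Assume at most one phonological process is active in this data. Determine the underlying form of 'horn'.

/pipasɔz/

The stem for 'horn' ends in [z] in [pipasɔzu] but [s] in [pipasɔs].
Compare 'water', with invariant [s] in [seninɔsu] and [seninɔs]: an analysis with underlying /s/ and a rule producing [z] before the CAUS suffix would wrongly predict alternation here too.
Therefore /z/ is basic and [s] is derived by word-final obstruent devoicing (voiced obstruents become voiceless word-finally).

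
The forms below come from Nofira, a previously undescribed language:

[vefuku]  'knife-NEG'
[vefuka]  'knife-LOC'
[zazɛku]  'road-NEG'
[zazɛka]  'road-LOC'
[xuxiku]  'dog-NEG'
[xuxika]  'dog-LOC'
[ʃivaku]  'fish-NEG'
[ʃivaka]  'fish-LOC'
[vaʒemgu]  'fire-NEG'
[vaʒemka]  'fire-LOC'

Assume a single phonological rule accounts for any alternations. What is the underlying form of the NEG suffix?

The NEG morpheme has two allomorphs, [-gu] and [-ku].
The LOC suffix, which begins with [k], is invariant after every stem; so [k] is not altered by any rule here.
So the underlying form is /-gu/, and voiced stops become voiceless after a vowel.

/-gu/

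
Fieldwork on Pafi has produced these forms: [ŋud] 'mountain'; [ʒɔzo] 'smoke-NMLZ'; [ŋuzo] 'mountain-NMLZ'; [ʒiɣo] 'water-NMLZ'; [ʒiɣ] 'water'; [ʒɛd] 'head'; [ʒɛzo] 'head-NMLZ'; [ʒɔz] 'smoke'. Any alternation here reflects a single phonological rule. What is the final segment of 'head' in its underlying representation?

/d/

In [ʒɛzo] and [ʒɛd] the final segment of 'head' alternates: [z] ~ [d].
If /z/ were underlying and a rule turned it into [d] in isolation, 'smoke' would also alternate; but it has [z] in both [ʒɔzo] and [ʒɔz].
So /d/ is underlying, and a rule of intervocalic spirantization — voiced stops become fricatives between vowels — gives [z].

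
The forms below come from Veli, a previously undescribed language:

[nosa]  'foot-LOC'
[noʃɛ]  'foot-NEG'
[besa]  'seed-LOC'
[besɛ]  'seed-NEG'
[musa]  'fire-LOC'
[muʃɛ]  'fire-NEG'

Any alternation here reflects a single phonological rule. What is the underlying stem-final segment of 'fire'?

/ʃ/

In [musa] and [muʃɛ] the final segment of 'fire' alternates: [s] ~ [ʃ].
If /s/ were underlying and a rule turned it into [ʃ] before the NEG suffix, 'seed' would also alternate; but it has [s] in both [besa] and [besɛ].
Therefore /ʃ/ is basic and [s] is derived by depalatalization (palato-alveolar /ʃ/ becomes [s] when no front vowel follows).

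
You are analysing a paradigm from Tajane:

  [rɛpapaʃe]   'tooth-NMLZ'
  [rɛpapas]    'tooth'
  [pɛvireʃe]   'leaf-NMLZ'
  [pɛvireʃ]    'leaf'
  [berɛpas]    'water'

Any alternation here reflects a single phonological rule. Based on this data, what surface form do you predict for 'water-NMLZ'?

[berɛpaʃe]

In [rɛpapaʃe] and [rɛpapas] the final segment of 'tooth' alternates: [ʃ] ~ [s].
But 'leaf' keeps [ʃ] in both environments ([pɛvireʃe], [pɛvireʃ]), so there is no rule changing /ʃ/ to [s] in isolation.
The underlying segment must be /s/; /s/ becomes palato-alveolar [ʃ] before a front vowel, yielding [ʃ] there.
The one attested form of 'water', [berɛpas], shows underlying /berɛpas/. Applying the same rule before a front vowel gives [berɛpaʃe].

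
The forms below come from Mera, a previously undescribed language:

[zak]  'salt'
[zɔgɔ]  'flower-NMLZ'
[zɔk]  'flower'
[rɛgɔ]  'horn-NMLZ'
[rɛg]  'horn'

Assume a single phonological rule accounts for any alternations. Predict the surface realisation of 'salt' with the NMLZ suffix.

'flower' shows [g] ~ [k] at the end of the stem ([zɔgɔ] vs [zɔk]).
But 'horn' keeps [g] in both environments ([rɛgɔ], [rɛg]), so there is no rule changing /g/ to [k] in isolation.
Therefore /k/ is basic and [g] is derived by intervocalic voicing (voiceless stops become voiced between vowels).
The one attested form of 'salt', [zak], shows underlying /zak/. Applying the same rule between vowels gives [zagɔ].

[zagɔ]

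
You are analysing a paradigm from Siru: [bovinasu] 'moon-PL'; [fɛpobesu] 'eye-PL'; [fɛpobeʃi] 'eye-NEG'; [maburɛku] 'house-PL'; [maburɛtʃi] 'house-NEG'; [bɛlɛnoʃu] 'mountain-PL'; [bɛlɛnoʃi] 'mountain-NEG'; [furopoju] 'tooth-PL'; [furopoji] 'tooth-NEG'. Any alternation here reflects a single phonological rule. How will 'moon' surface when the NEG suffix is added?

The stem for 'eye' ends in [s] in [fɛpobesu] but [ʃ] in [fɛpobeʃi].
The stem 'mountain' ([bɛlɛnoʃu], [bɛlɛnoʃi]) shows [ʃ] unchanged in both environments, so [ʃ] cannot be basic with [s] derived before the PL suffix.
So /s/ is underlying, and a rule of palatalization before a front vowel — /k/ and /s/ become palato-alveolar [tʃ] and [ʃ] before a front vowel — gives [ʃ].
The one attested form of 'moon', [bovinasu], shows underlying /bovinas/. Applying the same rule before a front vowel gives [bovinaʃi].

[bovinaʃi]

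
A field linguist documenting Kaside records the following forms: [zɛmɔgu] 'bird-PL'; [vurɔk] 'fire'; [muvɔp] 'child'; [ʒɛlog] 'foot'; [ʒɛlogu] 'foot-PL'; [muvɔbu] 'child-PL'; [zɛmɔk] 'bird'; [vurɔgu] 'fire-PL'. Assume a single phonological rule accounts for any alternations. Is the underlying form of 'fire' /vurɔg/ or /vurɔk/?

/vurɔk/

The root 'fire' surfaces as [vurɔk] and [vurɔgu], with a stem-final [k] ~ [g] alternation.
But 'foot' keeps [g] in both environments ([ʒɛlog], [ʒɛlogu]), so there is no rule changing /g/ to [k] in isolation.
Therefore /k/ is basic and [g] is derived by intervocalic voicing (voiceless stops become voiced between vowels).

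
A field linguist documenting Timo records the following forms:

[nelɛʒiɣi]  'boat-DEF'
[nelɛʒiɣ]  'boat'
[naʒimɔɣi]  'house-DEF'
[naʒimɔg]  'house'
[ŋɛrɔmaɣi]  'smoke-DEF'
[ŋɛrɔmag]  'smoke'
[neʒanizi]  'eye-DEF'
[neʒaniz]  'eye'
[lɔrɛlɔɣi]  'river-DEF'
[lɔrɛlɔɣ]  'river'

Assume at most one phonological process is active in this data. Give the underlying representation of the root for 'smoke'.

/ŋɛrɔmag/

The stem for 'smoke' ends in [ɣ] in [ŋɛrɔmaɣi] but [g] in [ŋɛrɔmag].
The stem 'river' ([lɔrɛlɔɣi], [lɔrɛlɔɣ]) shows [ɣ] unchanged in both environments, so [ɣ] cannot be basic with [g] derived in isolation.
The alternation reflects intervocalic spirantization: voiced stops become fricatives between vowels. /g/ is underlying.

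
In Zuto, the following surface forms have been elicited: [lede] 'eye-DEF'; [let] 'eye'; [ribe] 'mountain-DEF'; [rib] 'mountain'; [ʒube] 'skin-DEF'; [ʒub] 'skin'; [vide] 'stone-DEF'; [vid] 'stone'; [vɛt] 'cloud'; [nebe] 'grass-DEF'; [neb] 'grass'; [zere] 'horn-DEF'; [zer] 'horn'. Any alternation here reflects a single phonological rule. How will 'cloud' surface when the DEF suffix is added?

[vɛde]

The root 'eye' surfaces as [lede] and [let], with a stem-final [d] ~ [t] alternation.
The stem 'stone' ([vide], [vid]) shows [d] unchanged in both environments, so [d] cannot be basic with [t] derived in isolation.
Therefore /t/ is basic and [d] is derived by intervocalic voicing (voiceless stops become voiced between vowels).
The one attested form of 'cloud', [vɛt], shows underlying /vɛt/. Applying the same rule between vowels gives [vɛde].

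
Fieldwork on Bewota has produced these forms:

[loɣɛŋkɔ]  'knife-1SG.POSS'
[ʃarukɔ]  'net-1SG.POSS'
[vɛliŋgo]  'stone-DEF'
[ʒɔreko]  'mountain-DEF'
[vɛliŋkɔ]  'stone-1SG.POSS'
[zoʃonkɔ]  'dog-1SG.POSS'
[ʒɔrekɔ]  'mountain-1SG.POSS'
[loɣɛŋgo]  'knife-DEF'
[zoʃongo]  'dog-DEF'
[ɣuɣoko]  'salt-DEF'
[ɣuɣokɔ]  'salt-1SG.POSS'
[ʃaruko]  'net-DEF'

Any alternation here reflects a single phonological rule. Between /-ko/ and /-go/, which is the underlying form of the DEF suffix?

The DEF morpheme has two allomorphs, [-go] and [-ko].
The 1SG.POSS suffix, which begins with [k], is invariant after every stem; so [k] is not altered by any rule here.
The DEF suffix is therefore /-go/ underlyingly, with post-vocalic devoicing: voiced stops become voiceless after a vowel.

/-go/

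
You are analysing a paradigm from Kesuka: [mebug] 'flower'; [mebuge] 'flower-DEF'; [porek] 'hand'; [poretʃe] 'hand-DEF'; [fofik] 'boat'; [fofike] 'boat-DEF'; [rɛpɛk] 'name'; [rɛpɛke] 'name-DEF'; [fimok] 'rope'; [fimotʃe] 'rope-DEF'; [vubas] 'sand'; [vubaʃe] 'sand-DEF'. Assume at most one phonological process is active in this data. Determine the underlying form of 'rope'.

'rope' shows [k] ~ [tʃ] at the end of the stem ([fimok] vs [fimotʃe]).
But 'name' keeps [k] in both environments ([rɛpɛk], [rɛpɛke]), so there is no rule changing /k/ to [tʃ] before the DEF suffix.
Therefore /tʃ/ is basic and [k] is derived by depalatalization (palato-alveolar /tʃ/ and /ʃ/ become [k] and [s] when no front vowel follows).

/fimotʃ/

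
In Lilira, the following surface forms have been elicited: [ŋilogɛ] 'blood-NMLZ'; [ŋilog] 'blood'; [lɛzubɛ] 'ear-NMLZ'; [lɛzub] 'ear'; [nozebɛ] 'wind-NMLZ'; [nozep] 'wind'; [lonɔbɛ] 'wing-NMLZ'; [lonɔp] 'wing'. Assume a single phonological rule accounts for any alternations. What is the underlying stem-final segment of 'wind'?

The root 'wind' surfaces as [nozebɛ] and [nozep], with a stem-final [b] ~ [p] alternation.
If /b/ were underlying and a rule turned it into [p] in isolation, 'ear' would also alternate; but it has [b] in both [lɛzubɛ] and [lɛzub].
The alternation reflects intervocalic voicing: voiceless stops become voiced between vowels. /p/ is underlying.

/p/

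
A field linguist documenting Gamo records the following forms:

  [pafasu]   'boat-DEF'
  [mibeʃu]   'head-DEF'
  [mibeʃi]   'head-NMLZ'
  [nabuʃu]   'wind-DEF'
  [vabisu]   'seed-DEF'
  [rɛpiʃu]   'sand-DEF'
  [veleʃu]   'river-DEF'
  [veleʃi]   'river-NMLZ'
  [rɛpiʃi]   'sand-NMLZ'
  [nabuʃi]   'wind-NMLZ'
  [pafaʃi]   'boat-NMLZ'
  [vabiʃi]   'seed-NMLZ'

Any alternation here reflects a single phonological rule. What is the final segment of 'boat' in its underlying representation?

/s/

The stem for 'boat' ends in [s] in [pafasu] but [ʃ] in [pafaʃi].
The stem 'head' ([mibeʃu], [mibeʃi]) shows [ʃ] unchanged in both environments, so [ʃ] cannot be basic with [s] derived before the DEF suffix.
Therefore /s/ is basic and [ʃ] is derived by palatalization before a front vowel (/s/ becomes palato-alveolar [ʃ] before a front vowel).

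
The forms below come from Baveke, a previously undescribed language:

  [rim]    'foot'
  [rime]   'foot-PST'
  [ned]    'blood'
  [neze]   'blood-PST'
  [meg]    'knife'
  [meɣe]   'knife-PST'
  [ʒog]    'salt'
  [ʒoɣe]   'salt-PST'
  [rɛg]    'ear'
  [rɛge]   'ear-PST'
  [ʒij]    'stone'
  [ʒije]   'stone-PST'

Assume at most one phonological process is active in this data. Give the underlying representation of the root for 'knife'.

In [meg] and [meɣe] the final segment of 'knife' alternates: [g] ~ [ɣ].
But 'ear' keeps [g] in both environments ([rɛg], [rɛge]), so there is no rule changing /g/ to [ɣ] before the PST suffix.
Therefore /ɣ/ is basic and [g] is derived by word-final hardening (voiced fricatives become stops word-finally).
The underlying form of 'knife' is therefore /meɣ/.

/meɣ/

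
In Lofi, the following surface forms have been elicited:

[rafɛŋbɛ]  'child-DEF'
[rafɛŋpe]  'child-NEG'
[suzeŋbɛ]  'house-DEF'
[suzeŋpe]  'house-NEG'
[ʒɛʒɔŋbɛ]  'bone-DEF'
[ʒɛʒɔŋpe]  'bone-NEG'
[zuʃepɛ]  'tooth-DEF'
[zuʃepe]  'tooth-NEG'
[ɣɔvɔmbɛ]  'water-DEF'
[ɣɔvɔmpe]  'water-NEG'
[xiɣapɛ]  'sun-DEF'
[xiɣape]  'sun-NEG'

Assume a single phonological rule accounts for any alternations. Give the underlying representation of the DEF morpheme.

The DEF morpheme has two allomorphs, [-bɛ] and [-pɛ].
By contrast the NEG suffix keeps its initial [p] throughout — that segment must be underlying.
The DEF suffix is therefore /-bɛ/ underlyingly, with post-vocalic devoicing: voiced stops become voiceless after a vowel.

/-bɛ/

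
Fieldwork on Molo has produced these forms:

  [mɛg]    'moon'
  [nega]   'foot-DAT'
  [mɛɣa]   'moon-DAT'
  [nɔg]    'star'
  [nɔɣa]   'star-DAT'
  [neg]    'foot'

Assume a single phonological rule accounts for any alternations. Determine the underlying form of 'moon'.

The root 'moon' surfaces as [mɛɣa] and [mɛg], with a stem-final [ɣ] ~ [g] alternation.
If /g/ were underlying and a rule turned it into [ɣ] before the DAT suffix, 'foot' would also alternate; but it has [g] in both [nega] and [neg].
The underlying segment must be /ɣ/; voiced fricatives become stops word-finally, yielding [g] there.
Hence 'moon' is /mɛɣ/ underlyingly.

/mɛɣ/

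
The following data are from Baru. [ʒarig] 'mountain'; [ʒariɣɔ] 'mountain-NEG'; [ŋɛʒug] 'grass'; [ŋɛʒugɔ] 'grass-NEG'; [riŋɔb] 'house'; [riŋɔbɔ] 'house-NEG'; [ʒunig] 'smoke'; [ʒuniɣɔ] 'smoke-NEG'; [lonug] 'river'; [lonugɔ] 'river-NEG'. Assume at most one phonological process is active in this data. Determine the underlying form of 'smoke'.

/ʒuniɣ/

The root 'smoke' surfaces as [ʒunig] and [ʒuniɣɔ], with a stem-final [g] ~ [ɣ] alternation.
If /g/ were underlying and a rule turned it into [ɣ] before the NEG suffix, 'river' would also alternate; but it has [g] in both [lonug] and [lonugɔ].
So /ɣ/ is underlying, and a rule of word-final hardening — voiced fricatives become stops word-finally — gives [g].
Hence 'smoke' is /ʒuniɣ/ underlyingly.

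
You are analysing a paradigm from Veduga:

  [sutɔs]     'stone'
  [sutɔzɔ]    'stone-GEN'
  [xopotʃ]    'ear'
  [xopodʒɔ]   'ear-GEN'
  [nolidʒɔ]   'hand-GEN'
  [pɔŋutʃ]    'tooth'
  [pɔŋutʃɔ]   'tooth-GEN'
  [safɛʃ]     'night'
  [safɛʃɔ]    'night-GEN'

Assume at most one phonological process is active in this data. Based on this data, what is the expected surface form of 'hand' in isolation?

In [xopotʃ] and [xopodʒɔ] the final segment of 'ear' alternates: [tʃ] ~ [dʒ].
The stem 'tooth' ([pɔŋutʃ], [pɔŋutʃɔ]) shows [tʃ] unchanged in both environments, so [tʃ] cannot be basic with [dʒ] derived before the GEN suffix.
So /dʒ/ is underlying, and a rule of word-final obstruent devoicing — voiced obstruents become voiceless word-finally — gives [tʃ].
From [nolidʒɔ] the stem 'hand' is /nolidʒ/; word-finally this yields [nolitʃ].

[nolitʃ]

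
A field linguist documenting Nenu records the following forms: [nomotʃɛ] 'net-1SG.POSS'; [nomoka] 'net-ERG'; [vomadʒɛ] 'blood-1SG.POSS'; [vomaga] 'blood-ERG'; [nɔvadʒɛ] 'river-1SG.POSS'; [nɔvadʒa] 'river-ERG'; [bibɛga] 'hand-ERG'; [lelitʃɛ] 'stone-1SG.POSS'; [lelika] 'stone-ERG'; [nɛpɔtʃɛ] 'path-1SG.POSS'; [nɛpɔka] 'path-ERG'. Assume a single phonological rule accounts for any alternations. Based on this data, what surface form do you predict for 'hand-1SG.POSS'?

The stem for 'blood' ends in [dʒ] in [vomadʒɛ] but [g] in [vomaga].
The stem 'river' ([nɔvadʒɛ], [nɔvadʒa]) shows [dʒ] unchanged in both environments, so [dʒ] cannot be basic with [g] derived before the ERG suffix.
The underlying segment must be /g/; /k/ and /g/ become palato-alveolar [tʃ] and [dʒ] before a front vowel, yielding [dʒ] there.
From [bibɛga] the stem 'hand' is /bibɛg/; before a front vowel this yields [bibɛdʒɛ].

[bibɛdʒɛ]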